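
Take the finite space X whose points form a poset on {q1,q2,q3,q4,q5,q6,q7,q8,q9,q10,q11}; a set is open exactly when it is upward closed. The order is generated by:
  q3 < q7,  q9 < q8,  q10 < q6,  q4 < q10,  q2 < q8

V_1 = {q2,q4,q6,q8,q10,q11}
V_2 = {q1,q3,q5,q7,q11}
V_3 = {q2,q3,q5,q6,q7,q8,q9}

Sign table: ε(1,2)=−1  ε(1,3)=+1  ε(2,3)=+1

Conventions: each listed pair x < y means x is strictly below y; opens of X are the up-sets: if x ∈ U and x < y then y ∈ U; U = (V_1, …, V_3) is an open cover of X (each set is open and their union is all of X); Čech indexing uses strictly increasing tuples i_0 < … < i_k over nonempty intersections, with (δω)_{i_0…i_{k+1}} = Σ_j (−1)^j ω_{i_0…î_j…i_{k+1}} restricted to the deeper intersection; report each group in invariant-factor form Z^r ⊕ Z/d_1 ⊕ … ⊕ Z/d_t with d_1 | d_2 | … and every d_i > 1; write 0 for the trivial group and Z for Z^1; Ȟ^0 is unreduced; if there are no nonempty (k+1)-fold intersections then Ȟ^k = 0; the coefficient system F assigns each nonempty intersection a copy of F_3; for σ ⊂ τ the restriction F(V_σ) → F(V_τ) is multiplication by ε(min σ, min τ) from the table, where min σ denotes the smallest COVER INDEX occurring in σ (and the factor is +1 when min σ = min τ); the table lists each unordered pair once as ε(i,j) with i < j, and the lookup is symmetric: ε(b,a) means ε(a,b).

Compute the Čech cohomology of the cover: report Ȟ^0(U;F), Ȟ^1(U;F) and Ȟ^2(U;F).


cover nerve:
  V12={q11} V13={q2,q6,q8} V23={q3,q5,q7}
C dims 3,3; δ0: rk_F3 3
Ȟ^0: (3−3)−0=0 ⇒ 0
Ȟ^1: (3−0)−3=0 ⇒ 0
Ȟ^2: (0−0)−0=0 ⇒ 0

Ȟ^0(U;F) ≅ 0, Ȟ^1(U;F) ≅ 0, Ȟ^2(U;F) ≅ 0


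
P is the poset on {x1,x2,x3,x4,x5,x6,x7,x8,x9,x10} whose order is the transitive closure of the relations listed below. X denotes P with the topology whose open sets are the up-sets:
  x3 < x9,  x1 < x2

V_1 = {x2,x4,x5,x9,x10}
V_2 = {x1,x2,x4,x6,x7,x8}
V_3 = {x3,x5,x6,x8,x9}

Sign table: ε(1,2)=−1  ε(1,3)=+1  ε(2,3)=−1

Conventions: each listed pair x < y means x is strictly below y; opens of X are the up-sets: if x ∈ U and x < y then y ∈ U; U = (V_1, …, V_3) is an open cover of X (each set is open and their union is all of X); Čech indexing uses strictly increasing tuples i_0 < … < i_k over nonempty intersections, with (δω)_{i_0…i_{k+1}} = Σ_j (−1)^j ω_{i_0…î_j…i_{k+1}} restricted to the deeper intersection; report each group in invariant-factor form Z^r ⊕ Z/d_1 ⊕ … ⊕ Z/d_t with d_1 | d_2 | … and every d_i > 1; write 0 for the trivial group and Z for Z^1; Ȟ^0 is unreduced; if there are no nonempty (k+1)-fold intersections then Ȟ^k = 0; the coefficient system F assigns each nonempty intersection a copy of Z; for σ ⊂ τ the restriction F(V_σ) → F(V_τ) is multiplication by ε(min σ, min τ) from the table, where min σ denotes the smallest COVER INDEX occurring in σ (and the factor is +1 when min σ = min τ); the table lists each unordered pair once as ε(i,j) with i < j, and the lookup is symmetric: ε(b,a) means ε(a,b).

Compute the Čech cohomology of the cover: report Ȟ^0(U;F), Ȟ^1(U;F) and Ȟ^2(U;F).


Ȟ^0(U;F) ≅ Z, Ȟ^1(U;F) ≅ Z, Ȟ^2(U;F) ≅ 0

nonempty overlaps:
  V12={x2,x4} V13={x5,x9} V23={x6,x8}
C dims 3,3; δ0: rk 2, SNF 1^2
degree 0: 3−2−0 = 1 → Ȟ^0 ≅ Z
degree 1: 3−0−2 = 1 → Ȟ^1 ≅ Z
degree 2: 0−0−0 = 0 → Ȟ^2 ≅ 0


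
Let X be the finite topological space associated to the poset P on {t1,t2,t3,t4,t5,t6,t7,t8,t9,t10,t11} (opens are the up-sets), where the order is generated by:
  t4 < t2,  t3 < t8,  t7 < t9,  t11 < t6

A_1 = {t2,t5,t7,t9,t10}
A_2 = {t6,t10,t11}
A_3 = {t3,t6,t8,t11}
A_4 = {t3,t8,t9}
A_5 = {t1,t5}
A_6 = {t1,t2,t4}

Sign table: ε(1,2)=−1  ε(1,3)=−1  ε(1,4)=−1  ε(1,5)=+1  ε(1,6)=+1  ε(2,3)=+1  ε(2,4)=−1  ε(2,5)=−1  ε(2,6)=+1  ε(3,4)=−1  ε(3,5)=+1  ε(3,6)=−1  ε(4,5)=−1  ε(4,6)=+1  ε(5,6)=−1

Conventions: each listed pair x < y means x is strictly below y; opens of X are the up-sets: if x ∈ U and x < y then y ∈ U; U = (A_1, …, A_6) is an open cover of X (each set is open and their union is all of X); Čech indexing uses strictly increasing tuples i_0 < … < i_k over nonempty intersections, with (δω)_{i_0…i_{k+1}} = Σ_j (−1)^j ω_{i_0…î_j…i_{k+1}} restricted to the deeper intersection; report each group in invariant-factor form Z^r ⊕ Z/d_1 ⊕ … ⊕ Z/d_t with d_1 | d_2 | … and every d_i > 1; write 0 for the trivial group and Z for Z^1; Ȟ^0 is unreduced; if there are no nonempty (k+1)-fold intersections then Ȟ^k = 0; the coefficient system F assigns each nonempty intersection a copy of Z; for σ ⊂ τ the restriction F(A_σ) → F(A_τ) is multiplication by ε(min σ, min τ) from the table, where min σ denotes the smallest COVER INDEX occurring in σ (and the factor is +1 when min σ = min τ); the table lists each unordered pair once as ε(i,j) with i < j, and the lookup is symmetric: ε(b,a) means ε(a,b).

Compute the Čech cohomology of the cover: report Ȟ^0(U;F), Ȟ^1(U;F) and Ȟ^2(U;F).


Ȟ^0(U;F) ≅ 0; Ȟ^1(U;F) ≅ Z ⊕ Z/2; Ȟ^2(U;F) ≅ 0

intersection data:
  A12={t10} A14={t9} A15={t5} A16={t2} A23={t6,t11} A34={t3,t8} A56={t1}
C dims 6,7; δ0: rk 6, SNF 1^5·2
Ȟ^0 = (6 − 6) − 0 = 0, so Ȟ^0 ≅ 0
Ȟ^1 = (7 − 0) − 6 = 1 plus torsion [2], so Ȟ^1 ≅ Z ⊕ Z/2
Ȟ^2 = (0 − 0) − 0 = 0, so Ȟ^2 ≅ 0


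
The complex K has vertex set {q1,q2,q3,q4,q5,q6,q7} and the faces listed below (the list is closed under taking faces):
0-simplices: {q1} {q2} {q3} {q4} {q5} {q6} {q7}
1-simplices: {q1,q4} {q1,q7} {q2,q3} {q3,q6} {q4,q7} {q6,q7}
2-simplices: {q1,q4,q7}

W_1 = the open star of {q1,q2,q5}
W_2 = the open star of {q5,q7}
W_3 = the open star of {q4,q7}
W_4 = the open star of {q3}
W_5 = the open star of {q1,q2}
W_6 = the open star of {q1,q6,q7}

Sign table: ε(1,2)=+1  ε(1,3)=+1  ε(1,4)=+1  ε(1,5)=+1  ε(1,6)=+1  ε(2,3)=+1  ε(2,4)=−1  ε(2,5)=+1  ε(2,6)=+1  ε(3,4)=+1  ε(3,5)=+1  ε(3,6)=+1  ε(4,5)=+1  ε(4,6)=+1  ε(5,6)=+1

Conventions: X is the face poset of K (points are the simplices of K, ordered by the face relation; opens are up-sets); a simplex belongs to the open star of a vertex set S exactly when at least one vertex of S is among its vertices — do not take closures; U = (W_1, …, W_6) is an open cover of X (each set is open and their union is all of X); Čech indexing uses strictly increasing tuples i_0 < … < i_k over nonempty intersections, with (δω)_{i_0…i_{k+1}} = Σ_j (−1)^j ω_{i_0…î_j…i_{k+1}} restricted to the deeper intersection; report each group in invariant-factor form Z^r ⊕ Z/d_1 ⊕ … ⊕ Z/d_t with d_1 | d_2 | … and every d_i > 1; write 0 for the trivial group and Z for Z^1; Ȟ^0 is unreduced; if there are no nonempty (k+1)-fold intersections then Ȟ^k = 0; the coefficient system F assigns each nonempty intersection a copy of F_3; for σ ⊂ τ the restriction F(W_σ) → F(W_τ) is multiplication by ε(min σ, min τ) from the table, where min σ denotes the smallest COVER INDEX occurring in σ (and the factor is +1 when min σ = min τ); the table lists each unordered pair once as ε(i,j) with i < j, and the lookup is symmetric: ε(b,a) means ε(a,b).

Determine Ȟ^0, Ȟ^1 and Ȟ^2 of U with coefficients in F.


intersection data:
  W1={{q1},{q2},{q5},{q1,q4},{q1,q7},{q2,q3},{q1,q4,q7}} W2={{q5},{q7},{q1,q7},{q4,q7},{q6,q7},{q1,q4,q7}} W3={{q4},{q7},{q1,q4},{q1,q7},{q4,q7},{q6,q7},{q1,q4,q7}} W4={{q3},{q2,q3},{q3,q6}} W5={{q1},{q2},{q1,q4},{q1,q7},{q2,q3},{q1,q4,q7}} W6={{q1},{q6},{q7},{q1,q4},{q1,q7},{q3,q6},{q4,q7},{q6,q7},{q1,q4,q7}}
  W12={{q5},{q1,q7},{q1,q4,q7}} W13={{q1,q4},{q1,q7},{q1,q4,q7}} W14={{q2,q3}} W15={{q1},{q2},{q1,q4},{q1,q7},{q2,q3},{q1,q4,q7}} W16={{q1},{q1,q4},{q1,q7},{q1,q4,q7}} W23={{q7},{q1,q7},{q4,q7},{q6,q7},{q1,q4,q7}} W25={{q1,q7},{q1,q4,q7}} W26={{q7},{q1,q7},{q4,q7},{q6,q7},{q1,q4,q7}} W35={{q1,q4},{q1,q7},{q1,q4,q7}} W36={{q7},{q1,q4},{q1,q7},{q4,q7},{q6,q7},{q1,q4,q7}} W45={{q2,q3}} W46={{q3,q6}} W56={{q1},{q1,q4},{q1,q7},{q1,q4,q7}}
  W123={{q1,q7},{q1,q4,q7}} W125={{q1,q7},{q1,q4,q7}} W126={{q1,q7},{q1,q4,q7}} W135={{q1,q4},{q1,q7},{q1,q4,q7}} W136={{q1,q4},{q1,q7},{q1,q4,q7}} W145={{q2,q3}} W156={{q1},{q1,q4},{q1,q7},{q1,q4,q7}} W235={{q1,q7},{q1,q4,q7}} W236={{q7},{q1,q7},{q4,q7},{q6,q7},{q1,q4,q7}} W256={{q1,q7},{q1,q4,q7}} W356={{q1,q4},{q1,q7},{q1,q4,q7}}
  W1235={{q1,q7},{q1,q4,q7}} W1236={{q1,q7},{q1,q4,q7}} W1256={{q1,q7},{q1,q4,q7}} W1356={{q1,q4},{q1,q7},{q1,q4,q7}} W2356={{q1,q7},{q1,q4,q7}}
  W12356={{q1,q7},{q1,q4,q7}}
C dims 6,13,11,5; δ0: rk_F3 5; δ1: rk_F3 7; δ2: rk_F3 4
Ȟ^0 = (6 − 5) − 0 = 1, so Ȟ^0 ≅ Z/3
Ȟ^1 = (13 − 7) − 5 = 1, so Ȟ^1 ≅ Z/3
Ȟ^2 = (11 − 4) − 7 = 0, so Ȟ^2 ≅ 0

Ȟ^0(U;F) ≅ Z/3, Ȟ^1(U;F) ≅ Z/3 and Ȟ^2(U;F) ≅ 0


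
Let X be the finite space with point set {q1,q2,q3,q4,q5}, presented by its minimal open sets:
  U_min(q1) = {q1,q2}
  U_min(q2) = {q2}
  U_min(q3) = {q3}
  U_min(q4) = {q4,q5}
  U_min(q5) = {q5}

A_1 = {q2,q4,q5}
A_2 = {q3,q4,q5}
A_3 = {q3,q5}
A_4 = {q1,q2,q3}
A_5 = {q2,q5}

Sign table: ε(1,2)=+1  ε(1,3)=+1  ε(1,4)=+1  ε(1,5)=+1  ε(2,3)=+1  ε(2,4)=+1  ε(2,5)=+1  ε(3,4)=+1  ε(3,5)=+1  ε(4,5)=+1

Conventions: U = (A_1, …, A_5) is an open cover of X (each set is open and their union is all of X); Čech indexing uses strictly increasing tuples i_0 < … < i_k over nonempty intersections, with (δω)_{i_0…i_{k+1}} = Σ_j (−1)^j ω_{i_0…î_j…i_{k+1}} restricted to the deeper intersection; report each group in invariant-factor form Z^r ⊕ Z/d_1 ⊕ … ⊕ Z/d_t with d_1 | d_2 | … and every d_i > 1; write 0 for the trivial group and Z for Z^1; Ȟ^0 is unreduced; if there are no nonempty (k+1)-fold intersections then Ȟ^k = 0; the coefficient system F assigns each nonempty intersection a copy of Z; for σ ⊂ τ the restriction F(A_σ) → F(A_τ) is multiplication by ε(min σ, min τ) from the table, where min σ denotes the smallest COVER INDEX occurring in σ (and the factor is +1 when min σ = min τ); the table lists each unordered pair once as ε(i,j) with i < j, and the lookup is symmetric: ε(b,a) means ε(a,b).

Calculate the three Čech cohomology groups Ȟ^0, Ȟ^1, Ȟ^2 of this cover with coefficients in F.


Ȟ^0 = Z,  Ȟ^1 = Z,  Ȟ^2 = 0

nonempty intersections:
  A12={q4,q5} A13={q5} A14={q2} A15={q2,q5} A23={q3,q5} A24={q3} A25={q5} A34={q3} A35={q5} A45={q2}
  A123={q5} A125={q5} A135={q5} A145={q2} A234={q3} A235={q5}
  A1235={q5}
C dims 5,10,6,1; δ0: rk 4, SNF 1^4; δ1: rk 5, SNF 1^5; δ2: rk 1, SNF 1^1
Ȟ^0: (5−4)−0=1 ⇒ Z
Ȟ^1: (10−5)−4=1 ⇒ Z
Ȟ^2: (6−1)−5=0 ⇒ 0


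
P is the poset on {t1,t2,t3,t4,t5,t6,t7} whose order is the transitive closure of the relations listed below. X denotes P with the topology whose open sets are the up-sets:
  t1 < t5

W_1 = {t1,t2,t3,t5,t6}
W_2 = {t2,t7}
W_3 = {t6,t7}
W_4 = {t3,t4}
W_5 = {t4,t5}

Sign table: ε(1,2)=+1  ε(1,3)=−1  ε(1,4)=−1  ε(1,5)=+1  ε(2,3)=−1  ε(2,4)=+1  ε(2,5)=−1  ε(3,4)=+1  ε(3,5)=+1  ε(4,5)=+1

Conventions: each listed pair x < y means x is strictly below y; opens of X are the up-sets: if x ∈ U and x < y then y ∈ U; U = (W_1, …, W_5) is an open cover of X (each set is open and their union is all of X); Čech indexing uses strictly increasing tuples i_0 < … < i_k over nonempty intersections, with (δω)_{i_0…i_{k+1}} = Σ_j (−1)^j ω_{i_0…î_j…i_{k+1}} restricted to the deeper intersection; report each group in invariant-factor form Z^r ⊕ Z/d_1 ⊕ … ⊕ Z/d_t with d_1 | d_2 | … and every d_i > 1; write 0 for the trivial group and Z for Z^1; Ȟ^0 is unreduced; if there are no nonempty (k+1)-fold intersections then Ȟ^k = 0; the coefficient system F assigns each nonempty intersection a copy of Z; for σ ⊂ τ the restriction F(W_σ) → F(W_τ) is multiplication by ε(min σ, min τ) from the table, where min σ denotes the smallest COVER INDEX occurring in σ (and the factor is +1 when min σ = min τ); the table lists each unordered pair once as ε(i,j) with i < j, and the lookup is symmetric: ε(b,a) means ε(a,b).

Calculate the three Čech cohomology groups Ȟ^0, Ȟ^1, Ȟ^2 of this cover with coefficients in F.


cover nerve:
  W12={t2} W13={t6} W14={t3} W15={t5} W23={t7} W45={t4}
C dims 5,6; δ0: rk 5, SNF 1^4·2
Ȟ^0: (5−5)−0=0 ⇒ 0
Ȟ^1: (6−0)−5=1 plus torsion [2] ⇒ Z ⊕ Z/2
Ȟ^2: (0−0)−0=0 ⇒ 0

Ȟ^0(U;F) ≅ 0, Ȟ^1(U;F) ≅ Z ⊕ Z/2 and Ȟ^2(U;F) ≅ 0


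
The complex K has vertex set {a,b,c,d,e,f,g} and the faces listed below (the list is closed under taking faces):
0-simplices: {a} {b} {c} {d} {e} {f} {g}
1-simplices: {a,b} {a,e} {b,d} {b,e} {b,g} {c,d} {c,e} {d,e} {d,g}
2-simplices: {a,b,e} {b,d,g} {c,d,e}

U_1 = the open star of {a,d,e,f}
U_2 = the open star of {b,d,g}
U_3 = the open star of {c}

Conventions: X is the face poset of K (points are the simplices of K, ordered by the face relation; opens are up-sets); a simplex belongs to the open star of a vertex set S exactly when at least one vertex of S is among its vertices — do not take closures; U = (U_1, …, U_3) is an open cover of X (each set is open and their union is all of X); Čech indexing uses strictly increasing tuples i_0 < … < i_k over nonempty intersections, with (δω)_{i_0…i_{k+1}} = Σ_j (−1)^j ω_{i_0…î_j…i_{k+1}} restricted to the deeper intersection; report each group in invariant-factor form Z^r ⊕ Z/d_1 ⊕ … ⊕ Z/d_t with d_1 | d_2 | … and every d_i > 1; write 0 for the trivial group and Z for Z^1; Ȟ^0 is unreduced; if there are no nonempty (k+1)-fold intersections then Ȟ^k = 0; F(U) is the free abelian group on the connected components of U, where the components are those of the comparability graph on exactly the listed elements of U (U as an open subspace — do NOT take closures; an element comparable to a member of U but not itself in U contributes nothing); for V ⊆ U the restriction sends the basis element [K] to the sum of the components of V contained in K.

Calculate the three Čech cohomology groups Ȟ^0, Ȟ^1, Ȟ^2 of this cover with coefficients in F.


Ȟ^0 = Z^2, Ȟ^1 = Z, Ȟ^2 = 0

nerve of the cover:
  U1={{a},{d},{e},{f},{a,b},{a,e},{b,d},{b,e},{c,d},{c,e},{d,e},{d,g},{a,b,e},{b,d,g},{c,d,e}} U2={{b},{d},{g},{a,b},{b,d},{b,e},{b,g},{c,d},{d,e},{d,g},{a,b,e},{b,d,g},{c,d,e}} U3={{c},{c,d},{c,e},{c,d,e}}
  U12={{d},{a,b},{b,d},{b,e},{c,d},{d,e},{d,g},{a,b,e},{b,d,g},{c,d,e}} U13={{c,d},{c,e},{c,d,e}} U23={{c,d},{c,d,e}}
  U123={{c,d},{c,d,e}}
components per intersection:
  U1: {{a},{d},{e},{a,b},{a,e},{b,d},{b,e},{c,d},{c,e},{d,e},{d,g},{a,b,e},{b,d,g},{c,d,e}} {{f}}
  U2: {{b},{d},{g},{a,b},{b,d},{b,e},{b,g},{c,d},{d,e},{d,g},{a,b,e},{b,d,g},{c,d,e}}
  U3: {{c},{c,d},{c,e},{c,d,e}}
  U12: {{d},{b,d},{c,d},{d,e},{d,g},{b,d,g},{c,d,e}} {{a,b},{b,e},{a,b,e}}
  U13: {{c,d},{c,e},{c,d,e}}
  U23: {{c,d},{c,d,e}}
  U123: {{c,d},{c,d,e}}
C dims 4,4,1; δ0: rk 2, SNF 1^2; δ1: rk 1, SNF 1^1
Ȟ^0 = (4 − 2) − 0 = 2, so Ȟ^0 ≅ Z^2
Ȟ^1 = (4 − 1) − 2 = 1, so Ȟ^1 ≅ Z
Ȟ^2 = (1 − 0) − 1 = 0, so Ȟ^2 ≅ 0


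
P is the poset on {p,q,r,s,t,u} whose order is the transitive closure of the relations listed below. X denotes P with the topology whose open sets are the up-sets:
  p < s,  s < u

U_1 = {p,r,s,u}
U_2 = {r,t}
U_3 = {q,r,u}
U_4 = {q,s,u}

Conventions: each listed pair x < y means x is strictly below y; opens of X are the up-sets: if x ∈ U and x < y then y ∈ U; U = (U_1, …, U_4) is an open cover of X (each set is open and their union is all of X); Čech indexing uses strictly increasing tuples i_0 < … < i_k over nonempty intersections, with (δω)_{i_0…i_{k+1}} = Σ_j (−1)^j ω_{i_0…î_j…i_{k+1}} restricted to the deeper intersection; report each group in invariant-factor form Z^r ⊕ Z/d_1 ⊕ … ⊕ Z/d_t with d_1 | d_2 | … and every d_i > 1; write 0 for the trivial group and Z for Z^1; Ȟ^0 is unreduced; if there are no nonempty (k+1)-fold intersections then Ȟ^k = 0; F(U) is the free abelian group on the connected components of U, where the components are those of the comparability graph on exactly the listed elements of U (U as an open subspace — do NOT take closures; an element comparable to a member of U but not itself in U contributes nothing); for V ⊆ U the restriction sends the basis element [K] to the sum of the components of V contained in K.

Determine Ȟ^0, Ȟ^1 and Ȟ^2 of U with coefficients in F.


Ȟ^0 = Z^4, Ȟ^1 = 0 and Ȟ^2 = 0

cover nerve:
  U12={r} U13={r,u} U14={s,u} U23={r} U34={q,u}
  U123={r} U134={u}
components per intersection:
  U1: {p,s,u} {r}
  U2: {r} {t}
  U3: {q} {r} {u}
  U4: {q} {s,u}
  U12: {r}
  U13: {r} {u}
  U14: {s,u}
  U23: {r}
  U34: {q} {u}
  U123: {r}
  U134: {u}
C dims 9,7,2; δ0: rk 5, SNF 1^5; δ1: rk 2, SNF 1^2
Ȟ^0: (9−5)−0=4 ⇒ Z^4
Ȟ^1: (7−2)−5=0 ⇒ 0
Ȟ^2: (2−0)−2=0 ⇒ 0


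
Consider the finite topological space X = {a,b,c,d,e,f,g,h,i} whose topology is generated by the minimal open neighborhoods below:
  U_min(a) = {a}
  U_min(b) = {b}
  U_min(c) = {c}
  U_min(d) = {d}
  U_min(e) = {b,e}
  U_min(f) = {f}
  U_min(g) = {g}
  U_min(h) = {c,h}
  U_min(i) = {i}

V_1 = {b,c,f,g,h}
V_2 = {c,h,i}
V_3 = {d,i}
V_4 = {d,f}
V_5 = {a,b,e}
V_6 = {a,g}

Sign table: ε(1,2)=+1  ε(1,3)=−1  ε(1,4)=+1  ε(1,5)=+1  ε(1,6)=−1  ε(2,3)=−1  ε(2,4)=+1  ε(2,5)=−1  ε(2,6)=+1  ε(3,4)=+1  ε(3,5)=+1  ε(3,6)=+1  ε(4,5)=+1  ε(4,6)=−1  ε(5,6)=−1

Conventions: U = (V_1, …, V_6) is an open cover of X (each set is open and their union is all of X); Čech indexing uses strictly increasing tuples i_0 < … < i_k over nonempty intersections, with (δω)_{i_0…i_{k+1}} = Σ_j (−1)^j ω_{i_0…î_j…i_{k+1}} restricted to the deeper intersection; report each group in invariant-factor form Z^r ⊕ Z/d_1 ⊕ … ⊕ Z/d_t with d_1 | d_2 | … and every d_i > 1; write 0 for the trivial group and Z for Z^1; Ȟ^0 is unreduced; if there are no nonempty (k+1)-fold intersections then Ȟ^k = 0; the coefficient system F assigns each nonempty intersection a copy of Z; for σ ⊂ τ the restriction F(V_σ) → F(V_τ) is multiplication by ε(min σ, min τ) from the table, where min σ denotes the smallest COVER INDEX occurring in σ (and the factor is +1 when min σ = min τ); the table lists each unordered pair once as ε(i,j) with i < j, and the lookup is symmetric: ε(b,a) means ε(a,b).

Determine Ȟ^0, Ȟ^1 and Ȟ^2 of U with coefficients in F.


Ȟ^0 = 0; Ȟ^1 = Z ⊕ Z/2; Ȟ^2 = 0

nerve simplices:
  V12={c,h} V14={f} V15={b} V16={g} V23={i} V34={d} V56={a}
C dims 6,7; δ0: rk 6, SNF 1^5·2
degree 0: 6−6−0 = 0 → Ȟ^0 ≅ 0
degree 1: 7−0−6 = 1 plus torsion [2] → Ȟ^1 ≅ Z ⊕ Z/2
degree 2: 0−0−0 = 0 → Ȟ^2 ≅ 0


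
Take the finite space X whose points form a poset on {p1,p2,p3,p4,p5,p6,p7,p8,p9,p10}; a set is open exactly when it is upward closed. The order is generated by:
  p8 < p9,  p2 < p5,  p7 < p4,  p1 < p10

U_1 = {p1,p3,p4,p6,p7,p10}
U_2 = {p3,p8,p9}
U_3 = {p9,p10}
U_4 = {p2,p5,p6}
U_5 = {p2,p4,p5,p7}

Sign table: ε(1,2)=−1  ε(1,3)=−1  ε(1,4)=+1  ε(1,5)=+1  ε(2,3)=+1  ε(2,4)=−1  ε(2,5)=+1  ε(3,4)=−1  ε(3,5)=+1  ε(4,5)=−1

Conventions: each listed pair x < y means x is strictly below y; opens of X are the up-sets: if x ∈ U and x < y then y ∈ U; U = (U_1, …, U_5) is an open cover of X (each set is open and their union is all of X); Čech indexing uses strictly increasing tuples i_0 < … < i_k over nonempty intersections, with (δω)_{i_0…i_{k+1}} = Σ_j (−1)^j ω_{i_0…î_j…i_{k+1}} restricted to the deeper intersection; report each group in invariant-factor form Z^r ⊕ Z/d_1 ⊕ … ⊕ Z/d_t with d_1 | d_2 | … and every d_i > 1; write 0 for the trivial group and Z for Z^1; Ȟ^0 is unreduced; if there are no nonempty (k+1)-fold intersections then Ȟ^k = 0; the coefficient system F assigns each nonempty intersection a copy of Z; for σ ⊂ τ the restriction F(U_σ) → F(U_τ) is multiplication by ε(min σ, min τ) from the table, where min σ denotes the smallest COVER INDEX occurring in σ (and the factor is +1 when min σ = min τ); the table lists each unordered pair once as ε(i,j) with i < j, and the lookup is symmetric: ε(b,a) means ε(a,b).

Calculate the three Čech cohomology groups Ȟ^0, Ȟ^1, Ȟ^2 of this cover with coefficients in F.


nonempty overlaps:
  U12={p3} U13={p10} U14={p6} U15={p4,p7} U23={p9} U45={p2,p5}
C dims 5,6; δ0: rk 5, SNF 1^4·2
degree 0: 5−5−0 = 0 → Ȟ^0 ≅ 0
degree 1: 6−0−5 = 1 plus torsion [2] → Ȟ^1 ≅ Z ⊕ Z/2
degree 2: 0−0−0 = 0 → Ȟ^2 ≅ 0

Ȟ^0 = 0, Ȟ^1 = Z ⊕ Z/2, Ȟ^2 = 0


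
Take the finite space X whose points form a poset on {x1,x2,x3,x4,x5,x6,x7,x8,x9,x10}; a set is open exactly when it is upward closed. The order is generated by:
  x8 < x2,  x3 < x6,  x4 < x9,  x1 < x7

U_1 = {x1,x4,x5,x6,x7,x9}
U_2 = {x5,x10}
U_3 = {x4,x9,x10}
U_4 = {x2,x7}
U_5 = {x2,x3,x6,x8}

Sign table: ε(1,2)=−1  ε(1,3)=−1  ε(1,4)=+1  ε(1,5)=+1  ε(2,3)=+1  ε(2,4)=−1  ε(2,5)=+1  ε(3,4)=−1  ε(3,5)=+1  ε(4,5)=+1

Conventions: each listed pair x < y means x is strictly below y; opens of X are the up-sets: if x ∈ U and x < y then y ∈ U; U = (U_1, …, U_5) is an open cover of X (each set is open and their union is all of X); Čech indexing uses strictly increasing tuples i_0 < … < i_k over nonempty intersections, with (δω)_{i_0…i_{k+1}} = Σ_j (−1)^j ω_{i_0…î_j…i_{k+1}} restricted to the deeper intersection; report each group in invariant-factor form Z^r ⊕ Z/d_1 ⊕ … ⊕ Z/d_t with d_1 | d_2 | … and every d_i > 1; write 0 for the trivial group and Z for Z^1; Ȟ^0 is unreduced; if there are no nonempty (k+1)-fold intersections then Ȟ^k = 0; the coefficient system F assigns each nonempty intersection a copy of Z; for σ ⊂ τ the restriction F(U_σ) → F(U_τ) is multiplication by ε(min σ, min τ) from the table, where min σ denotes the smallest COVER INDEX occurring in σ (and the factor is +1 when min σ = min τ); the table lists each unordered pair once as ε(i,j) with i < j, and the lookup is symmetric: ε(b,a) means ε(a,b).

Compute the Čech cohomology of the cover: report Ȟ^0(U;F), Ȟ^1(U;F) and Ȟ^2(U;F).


Ȟ^0 = Z, Ȟ^1 = Z^2, Ȟ^2 = 0

nonempty overlaps:
  U12={x5} U13={x4,x9} U14={x7} U15={x6} U23={x10} U45={x2}
C dims 5,6; δ0: rk 4, SNF 1^4
degree 0: 5−4−0 = 1 → Ȟ^0 ≅ Z
degree 1: 6−0−4 = 2 → Ȟ^1 ≅ Z^2
degree 2: 0−0−0 = 0 → Ȟ^2 ≅ 0


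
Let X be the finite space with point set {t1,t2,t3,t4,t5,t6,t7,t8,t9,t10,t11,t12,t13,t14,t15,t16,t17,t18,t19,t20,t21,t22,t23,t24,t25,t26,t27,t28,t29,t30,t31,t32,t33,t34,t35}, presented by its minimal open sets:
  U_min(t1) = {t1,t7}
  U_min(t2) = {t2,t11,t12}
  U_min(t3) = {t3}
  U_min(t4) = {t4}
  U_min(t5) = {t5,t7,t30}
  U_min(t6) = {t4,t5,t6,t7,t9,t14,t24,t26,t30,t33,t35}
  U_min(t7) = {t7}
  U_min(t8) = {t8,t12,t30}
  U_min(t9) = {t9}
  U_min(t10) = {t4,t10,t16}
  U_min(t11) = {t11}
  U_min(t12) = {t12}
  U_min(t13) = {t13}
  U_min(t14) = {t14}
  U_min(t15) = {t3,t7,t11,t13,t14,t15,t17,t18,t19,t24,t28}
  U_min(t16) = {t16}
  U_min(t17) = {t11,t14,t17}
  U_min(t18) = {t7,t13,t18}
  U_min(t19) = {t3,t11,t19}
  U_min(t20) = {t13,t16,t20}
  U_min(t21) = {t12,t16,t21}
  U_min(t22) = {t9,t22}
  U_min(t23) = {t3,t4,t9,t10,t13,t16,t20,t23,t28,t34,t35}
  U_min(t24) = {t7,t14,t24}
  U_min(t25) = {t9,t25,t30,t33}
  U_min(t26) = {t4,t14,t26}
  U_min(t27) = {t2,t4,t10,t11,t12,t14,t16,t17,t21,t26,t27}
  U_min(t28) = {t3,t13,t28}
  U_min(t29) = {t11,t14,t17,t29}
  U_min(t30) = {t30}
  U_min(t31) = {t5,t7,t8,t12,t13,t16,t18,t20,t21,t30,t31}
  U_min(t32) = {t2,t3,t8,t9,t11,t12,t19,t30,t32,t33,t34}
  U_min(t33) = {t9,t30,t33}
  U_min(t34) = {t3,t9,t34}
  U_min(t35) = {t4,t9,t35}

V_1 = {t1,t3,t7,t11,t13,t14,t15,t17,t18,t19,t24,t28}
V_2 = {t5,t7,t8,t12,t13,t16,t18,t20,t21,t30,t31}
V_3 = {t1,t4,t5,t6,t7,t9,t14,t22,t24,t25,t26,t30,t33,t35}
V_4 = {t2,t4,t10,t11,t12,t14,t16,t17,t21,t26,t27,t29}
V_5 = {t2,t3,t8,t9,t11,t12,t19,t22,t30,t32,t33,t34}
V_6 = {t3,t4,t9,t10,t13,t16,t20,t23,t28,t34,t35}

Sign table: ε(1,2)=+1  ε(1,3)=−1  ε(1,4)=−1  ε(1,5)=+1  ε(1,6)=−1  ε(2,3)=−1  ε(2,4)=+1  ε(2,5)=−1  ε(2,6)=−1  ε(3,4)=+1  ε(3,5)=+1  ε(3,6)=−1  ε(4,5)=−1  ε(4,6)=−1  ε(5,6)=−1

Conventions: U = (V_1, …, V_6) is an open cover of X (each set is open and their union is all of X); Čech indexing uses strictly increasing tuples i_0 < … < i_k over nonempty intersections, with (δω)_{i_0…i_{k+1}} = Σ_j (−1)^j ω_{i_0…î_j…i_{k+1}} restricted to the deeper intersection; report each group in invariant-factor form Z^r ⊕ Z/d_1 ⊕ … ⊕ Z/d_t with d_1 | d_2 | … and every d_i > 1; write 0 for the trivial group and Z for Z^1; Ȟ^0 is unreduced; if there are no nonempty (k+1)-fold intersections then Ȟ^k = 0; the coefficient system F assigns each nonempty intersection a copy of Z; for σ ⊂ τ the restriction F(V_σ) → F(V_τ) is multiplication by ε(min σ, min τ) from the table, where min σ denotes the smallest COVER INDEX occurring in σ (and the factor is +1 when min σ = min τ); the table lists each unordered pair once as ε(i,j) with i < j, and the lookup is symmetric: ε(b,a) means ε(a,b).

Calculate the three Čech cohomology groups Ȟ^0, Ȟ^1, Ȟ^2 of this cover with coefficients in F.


Ȟ^0(U;F) ≅ 0; Ȟ^1(U;F) ≅ Z/2; Ȟ^2(U;F) ≅ Z

nonempty intersections:
  V12={t7,t13,t18} V13={t1,t7,t14,t24} V14={t11,t14,t17} V15={t3,t11,t19} V16={t3,t13,t28} V23={t5,t7,t30} V24={t12,t16,t21} V25={t8,t12,t30} V26={t13,t16,t20} V34={t4,t14,t26} V35={t9,t22,t30,t33} V36={t4,t9,t35} V45={t2,t11,t12} V46={t4,t10,t16} V56={t3,t9,t34}
  V123={t7} V126={t13} V134={t14} V145={t11} V156={t3} V235={t30} V245={t12} V246={t16} V346={t4} V356={t9}
C dims 6,15,10; δ0: rk 6, SNF 1^5·2; δ1: rk 9, SNF 1^9
Ȟ^0: (6−6)−0=0 ⇒ 0
Ȟ^1: (15−9)−6=0 plus torsion [2] ⇒ Z/2
Ȟ^2: (10−0)−9=1 ⇒ Z


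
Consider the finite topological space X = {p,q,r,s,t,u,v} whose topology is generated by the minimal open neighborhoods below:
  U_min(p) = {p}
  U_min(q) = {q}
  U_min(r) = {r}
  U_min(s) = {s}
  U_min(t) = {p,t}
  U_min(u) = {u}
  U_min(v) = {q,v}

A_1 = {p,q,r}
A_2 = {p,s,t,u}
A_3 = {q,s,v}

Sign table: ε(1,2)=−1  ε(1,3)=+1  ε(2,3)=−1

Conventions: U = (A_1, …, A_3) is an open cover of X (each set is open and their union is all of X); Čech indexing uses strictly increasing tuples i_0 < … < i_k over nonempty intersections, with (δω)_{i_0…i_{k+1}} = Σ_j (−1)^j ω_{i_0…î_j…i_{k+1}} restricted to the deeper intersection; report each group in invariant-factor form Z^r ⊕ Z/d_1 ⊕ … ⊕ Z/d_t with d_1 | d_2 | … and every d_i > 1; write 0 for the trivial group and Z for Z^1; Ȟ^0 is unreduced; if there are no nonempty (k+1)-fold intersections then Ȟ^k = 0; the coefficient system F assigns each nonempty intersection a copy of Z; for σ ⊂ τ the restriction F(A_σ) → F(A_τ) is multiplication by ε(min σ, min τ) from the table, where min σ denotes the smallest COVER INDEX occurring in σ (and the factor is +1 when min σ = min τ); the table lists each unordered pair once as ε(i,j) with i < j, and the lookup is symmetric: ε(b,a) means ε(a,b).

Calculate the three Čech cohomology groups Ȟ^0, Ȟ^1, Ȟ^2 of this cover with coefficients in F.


nonempty intersections:
  A12={p} A13={q} A23={s}
C dims 3,3; δ0: rk 2, SNF 1^2
Ȟ^0: (3−2)−0=1 ⇒ Z
Ȟ^1: (3−0)−2=1 ⇒ Z
Ȟ^2: (0−0)−0=0 ⇒ 0

Ȟ^0 ≅ Z, Ȟ^1 ≅ Z, Ȟ^2 ≅ 0


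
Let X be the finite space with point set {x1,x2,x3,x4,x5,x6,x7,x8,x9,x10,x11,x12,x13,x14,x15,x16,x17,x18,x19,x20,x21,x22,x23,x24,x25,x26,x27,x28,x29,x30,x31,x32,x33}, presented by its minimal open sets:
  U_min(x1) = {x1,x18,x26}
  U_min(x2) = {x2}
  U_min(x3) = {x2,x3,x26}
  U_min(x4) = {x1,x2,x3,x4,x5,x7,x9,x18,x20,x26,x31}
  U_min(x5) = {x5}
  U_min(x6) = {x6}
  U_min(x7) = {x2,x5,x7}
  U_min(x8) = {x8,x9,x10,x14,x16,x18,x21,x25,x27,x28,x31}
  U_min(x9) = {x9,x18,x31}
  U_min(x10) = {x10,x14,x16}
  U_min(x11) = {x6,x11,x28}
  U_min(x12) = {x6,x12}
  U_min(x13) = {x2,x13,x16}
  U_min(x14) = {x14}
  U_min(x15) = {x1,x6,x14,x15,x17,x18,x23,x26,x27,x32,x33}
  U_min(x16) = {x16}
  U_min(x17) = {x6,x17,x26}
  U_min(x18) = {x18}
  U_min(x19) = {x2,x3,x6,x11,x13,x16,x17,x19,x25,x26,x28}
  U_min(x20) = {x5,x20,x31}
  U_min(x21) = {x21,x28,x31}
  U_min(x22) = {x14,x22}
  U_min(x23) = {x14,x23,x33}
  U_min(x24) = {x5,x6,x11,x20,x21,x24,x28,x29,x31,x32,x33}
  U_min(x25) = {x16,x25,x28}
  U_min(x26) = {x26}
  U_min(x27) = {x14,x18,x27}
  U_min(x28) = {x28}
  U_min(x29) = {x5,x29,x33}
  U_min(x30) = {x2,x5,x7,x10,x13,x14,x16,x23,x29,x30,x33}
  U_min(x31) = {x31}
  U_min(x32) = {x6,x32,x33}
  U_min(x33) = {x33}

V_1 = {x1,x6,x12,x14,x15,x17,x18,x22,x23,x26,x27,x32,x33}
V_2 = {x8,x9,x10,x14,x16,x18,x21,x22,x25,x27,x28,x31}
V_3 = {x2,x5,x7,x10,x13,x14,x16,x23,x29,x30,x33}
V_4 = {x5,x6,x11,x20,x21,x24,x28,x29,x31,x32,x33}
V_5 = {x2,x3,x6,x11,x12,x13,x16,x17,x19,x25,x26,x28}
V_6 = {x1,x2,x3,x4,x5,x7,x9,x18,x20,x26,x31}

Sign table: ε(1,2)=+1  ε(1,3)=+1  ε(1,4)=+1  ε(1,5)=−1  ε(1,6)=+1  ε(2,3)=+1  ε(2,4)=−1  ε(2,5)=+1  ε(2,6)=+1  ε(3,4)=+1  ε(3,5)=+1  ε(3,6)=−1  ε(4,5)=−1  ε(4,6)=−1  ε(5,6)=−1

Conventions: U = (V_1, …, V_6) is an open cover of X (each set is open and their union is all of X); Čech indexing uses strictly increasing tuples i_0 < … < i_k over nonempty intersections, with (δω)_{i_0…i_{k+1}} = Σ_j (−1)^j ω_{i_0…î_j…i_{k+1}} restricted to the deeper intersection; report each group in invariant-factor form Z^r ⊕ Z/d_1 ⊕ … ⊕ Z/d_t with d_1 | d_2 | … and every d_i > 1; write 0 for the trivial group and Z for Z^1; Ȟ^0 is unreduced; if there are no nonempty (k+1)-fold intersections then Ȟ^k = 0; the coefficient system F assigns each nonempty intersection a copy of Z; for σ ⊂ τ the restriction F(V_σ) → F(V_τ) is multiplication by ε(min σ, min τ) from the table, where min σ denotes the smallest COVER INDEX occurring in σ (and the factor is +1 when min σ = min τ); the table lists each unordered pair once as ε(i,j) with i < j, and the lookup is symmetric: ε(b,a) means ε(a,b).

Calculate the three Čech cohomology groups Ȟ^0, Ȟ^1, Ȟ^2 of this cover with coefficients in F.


Ȟ^0(U;F) ≅ 0; Ȟ^1(U;F) ≅ Z/2; Ȟ^2(U;F) ≅ Z

intersection data:
  V12={x14,x18,x22,x27} V13={x14,x23,x33} V14={x6,x32,x33} V15={x6,x12,x17,x26} V16={x1,x18,x26} V23={x10,x14,x16} V24={x21,x28,x31} V25={x16,x25,x28} V26={x9,x18,x31} V34={x5,x29,x33} V35={x2,x13,x16} V36={x2,x5,x7} V45={x6,x11,x28} V46={x5,x20,x31} V56={x2,x3,x26}
  V123={x14} V126={x18} V134={x33} V145={x6} V156={x26} V235={x16} V245={x28} V246={x31} V346={x5} V356={x2}
C dims 6,15,10; δ0: rk 6, SNF 1^5·2; δ1: rk 9, SNF 1^9
Ȟ^0 = (6 − 6) − 0 = 0, so Ȟ^0 ≅ 0
Ȟ^1 = (15 − 9) − 6 = 0 plus torsion [2], so Ȟ^1 ≅ Z/2
Ȟ^2 = (10 − 0) − 9 = 1, so Ȟ^2 ≅ Z


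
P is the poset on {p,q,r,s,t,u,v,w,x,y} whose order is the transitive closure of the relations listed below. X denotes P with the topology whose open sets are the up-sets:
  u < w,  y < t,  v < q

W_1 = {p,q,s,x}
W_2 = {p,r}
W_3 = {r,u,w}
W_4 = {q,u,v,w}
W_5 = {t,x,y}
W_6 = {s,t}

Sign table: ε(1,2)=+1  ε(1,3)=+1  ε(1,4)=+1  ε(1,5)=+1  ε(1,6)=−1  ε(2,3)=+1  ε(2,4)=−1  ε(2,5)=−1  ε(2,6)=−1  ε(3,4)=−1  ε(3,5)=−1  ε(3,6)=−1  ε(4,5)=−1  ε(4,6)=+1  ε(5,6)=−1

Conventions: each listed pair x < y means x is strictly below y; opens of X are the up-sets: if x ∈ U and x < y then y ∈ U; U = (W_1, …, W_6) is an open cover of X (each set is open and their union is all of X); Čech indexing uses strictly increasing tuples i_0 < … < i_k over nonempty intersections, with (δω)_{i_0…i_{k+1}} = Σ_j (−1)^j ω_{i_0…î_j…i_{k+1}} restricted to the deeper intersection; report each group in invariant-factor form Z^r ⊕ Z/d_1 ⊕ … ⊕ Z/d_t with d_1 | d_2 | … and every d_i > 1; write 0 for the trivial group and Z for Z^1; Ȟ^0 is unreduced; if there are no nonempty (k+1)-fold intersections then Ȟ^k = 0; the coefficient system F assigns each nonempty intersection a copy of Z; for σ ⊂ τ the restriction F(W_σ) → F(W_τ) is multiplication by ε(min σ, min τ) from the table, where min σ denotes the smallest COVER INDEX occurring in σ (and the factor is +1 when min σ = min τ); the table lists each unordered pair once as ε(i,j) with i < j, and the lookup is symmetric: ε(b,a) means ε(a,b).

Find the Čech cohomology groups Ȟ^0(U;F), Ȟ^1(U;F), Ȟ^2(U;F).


intersection data:
  W12={p} W14={q} W15={x} W16={s} W23={r} W34={u,w} W56={t}
C dims 6,7; δ0: rk 6, SNF 1^5·2
Ȟ^0 = (6 − 6) − 0 = 0, so Ȟ^0 ≅ 0
Ȟ^1 = (7 − 0) − 6 = 1 plus torsion [2], so Ȟ^1 ≅ Z ⊕ Z/2
Ȟ^2 = (0 − 0) − 0 = 0, so Ȟ^2 ≅ 0

Ȟ^0 ≅ 0, Ȟ^1 ≅ Z ⊕ Z/2 and Ȟ^2 ≅ 0


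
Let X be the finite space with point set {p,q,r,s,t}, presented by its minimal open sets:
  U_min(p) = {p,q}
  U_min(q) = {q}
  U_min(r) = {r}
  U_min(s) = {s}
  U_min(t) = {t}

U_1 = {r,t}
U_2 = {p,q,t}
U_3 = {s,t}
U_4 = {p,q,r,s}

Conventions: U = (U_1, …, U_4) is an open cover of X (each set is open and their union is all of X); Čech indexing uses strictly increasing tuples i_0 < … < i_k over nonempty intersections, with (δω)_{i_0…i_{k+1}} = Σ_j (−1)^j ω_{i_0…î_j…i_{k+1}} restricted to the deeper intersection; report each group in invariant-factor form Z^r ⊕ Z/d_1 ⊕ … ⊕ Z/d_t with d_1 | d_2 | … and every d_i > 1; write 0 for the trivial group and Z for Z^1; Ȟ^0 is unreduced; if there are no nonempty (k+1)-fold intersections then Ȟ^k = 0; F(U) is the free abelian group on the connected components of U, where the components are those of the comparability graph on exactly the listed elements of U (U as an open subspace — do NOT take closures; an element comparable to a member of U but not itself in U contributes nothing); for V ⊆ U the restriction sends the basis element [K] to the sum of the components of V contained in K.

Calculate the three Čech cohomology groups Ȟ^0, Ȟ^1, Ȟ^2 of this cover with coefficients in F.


nonempty intersections:
  U12={t} U13={t} U14={r} U23={t} U24={p,q} U34={s}
  U123={t}
components per intersection:
  U1: {r} {t}
  U2: {p,q} {t}
  U3: {s} {t}
  U4: {p,q} {r} {s}
  U12: {t}
  U13: {t}
  U14: {r}
  U23: {t}
  U24: {p,q}
  U34: {s}
  U123: {t}
C dims 9,6,1; δ0: rk 5, SNF 1^5; δ1: rk 1, SNF 1^1
Ȟ^0: (9−5)−0=4 ⇒ Z^4
Ȟ^1: (6−1)−5=0 ⇒ 0
Ȟ^2: (1−0)−1=0 ⇒ 0

Ȟ^0 ≅ Z^4, Ȟ^1 ≅ 0 and Ȟ^2 ≅ 0


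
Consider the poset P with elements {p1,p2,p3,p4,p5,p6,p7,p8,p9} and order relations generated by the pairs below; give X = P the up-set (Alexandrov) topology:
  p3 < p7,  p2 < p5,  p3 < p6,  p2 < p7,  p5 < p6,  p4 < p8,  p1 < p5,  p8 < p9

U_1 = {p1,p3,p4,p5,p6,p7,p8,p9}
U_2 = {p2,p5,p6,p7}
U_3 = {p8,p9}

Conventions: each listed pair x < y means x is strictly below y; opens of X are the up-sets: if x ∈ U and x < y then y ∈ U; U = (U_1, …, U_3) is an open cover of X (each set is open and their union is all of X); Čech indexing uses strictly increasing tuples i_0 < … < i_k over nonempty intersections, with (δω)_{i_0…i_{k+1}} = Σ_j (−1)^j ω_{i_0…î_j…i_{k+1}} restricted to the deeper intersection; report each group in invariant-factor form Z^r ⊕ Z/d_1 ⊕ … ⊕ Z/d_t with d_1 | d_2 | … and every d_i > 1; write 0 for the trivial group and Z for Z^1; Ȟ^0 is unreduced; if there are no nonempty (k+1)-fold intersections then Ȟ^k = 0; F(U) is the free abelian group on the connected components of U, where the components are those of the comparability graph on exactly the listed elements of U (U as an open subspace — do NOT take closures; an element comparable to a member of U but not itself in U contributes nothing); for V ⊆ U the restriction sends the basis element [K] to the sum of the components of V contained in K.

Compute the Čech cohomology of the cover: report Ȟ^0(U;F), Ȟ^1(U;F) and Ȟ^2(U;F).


Ȟ^0 = Z^2; Ȟ^1 = Z; Ȟ^2 = 0

nerve of the cover:
  U12={p5,p6,p7} U13={p8,p9}
components per intersection:
  U1: {p1,p3,p5,p6,p7} {p4,p8,p9}
  U2: {p2,p5,p6,p7}
  U3: {p8,p9}
  U12: {p5,p6} {p7}
  U13: {p8,p9}
C dims 4,3; δ0: rk 2, SNF 1^2
Ȟ^0 = (4 − 2) − 0 = 2, so Ȟ^0 ≅ Z^2
Ȟ^1 = (3 − 0) − 2 = 1, so Ȟ^1 ≅ Z
Ȟ^2 = (0 − 0) − 0 = 0, so Ȟ^2 ≅ 0


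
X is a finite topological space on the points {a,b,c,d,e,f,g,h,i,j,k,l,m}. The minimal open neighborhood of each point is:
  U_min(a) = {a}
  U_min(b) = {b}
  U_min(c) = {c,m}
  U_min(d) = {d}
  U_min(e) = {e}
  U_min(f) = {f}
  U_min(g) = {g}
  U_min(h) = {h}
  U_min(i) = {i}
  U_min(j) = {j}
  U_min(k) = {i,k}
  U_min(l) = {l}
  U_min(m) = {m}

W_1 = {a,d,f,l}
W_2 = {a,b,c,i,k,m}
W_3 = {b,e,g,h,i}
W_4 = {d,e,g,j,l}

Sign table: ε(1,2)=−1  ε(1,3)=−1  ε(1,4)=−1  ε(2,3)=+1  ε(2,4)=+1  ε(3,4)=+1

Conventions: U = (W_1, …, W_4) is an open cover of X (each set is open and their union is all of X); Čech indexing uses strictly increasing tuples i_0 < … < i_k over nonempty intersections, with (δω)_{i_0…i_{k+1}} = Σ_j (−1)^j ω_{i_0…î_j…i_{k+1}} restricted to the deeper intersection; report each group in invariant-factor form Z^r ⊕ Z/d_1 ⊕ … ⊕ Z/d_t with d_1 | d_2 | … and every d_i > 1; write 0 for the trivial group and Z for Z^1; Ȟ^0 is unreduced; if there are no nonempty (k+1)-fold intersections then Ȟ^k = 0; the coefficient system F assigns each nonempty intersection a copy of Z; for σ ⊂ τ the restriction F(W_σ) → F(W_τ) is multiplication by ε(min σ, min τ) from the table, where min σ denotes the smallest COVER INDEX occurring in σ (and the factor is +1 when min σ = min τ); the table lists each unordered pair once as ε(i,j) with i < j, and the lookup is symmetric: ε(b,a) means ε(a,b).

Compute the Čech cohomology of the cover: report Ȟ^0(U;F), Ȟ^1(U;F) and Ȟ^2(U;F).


nerve simplices:
  W12={a} W14={d,l} W23={b,i} W34={e,g}
C dims 4,4; δ0: rk 3, SNF 1^3
degree 0: 4−3−0 = 1 → Ȟ^0 ≅ Z
degree 1: 4−0−3 = 1 → Ȟ^1 ≅ Z
degree 2: 0−0−0 = 0 → Ȟ^2 ≅ 0

Ȟ^0 ≅ Z, Ȟ^1 ≅ Z, Ȟ^2 ≅ 0


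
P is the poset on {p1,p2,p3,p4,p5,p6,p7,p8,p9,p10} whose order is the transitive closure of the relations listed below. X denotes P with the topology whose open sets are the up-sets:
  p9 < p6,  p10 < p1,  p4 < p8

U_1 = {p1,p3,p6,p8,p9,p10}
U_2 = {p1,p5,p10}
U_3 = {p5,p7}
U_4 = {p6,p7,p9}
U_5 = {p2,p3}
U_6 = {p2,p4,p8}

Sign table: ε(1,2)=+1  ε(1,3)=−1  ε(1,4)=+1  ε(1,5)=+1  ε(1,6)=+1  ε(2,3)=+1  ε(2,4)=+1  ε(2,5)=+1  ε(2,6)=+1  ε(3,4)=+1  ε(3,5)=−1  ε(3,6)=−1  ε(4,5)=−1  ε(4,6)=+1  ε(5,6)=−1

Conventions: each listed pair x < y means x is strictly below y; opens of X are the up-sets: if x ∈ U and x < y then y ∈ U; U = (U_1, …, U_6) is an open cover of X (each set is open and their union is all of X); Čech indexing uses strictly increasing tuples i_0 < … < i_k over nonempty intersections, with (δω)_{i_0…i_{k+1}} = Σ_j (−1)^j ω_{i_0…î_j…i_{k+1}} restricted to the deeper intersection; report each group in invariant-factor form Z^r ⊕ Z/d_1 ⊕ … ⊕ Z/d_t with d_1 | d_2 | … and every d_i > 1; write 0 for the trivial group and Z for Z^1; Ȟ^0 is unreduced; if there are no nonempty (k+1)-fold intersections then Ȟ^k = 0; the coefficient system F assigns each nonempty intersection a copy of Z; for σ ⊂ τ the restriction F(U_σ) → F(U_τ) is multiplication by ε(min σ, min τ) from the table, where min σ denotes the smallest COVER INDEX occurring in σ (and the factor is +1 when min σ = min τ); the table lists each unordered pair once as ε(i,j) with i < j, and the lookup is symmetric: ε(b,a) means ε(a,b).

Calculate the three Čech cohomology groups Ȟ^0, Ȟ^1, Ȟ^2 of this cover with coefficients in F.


Ȟ^0 = 0; Ȟ^1 = Z ⊕ Z/2; Ȟ^2 = 0

nerve simplices:
  U12={p1,p10} U14={p6,p9} U15={p3} U16={p8} U23={p5} U34={p7} U56={p2}
C dims 6,7; δ0: rk 6, SNF 1^5·2
degree 0: 6−6−0 = 0 → Ȟ^0 ≅ 0
degree 1: 7−0−6 = 1 plus torsion [2] → Ȟ^1 ≅ Z ⊕ Z/2
degree 2: 0−0−0 = 0 → Ȟ^2 ≅ 0


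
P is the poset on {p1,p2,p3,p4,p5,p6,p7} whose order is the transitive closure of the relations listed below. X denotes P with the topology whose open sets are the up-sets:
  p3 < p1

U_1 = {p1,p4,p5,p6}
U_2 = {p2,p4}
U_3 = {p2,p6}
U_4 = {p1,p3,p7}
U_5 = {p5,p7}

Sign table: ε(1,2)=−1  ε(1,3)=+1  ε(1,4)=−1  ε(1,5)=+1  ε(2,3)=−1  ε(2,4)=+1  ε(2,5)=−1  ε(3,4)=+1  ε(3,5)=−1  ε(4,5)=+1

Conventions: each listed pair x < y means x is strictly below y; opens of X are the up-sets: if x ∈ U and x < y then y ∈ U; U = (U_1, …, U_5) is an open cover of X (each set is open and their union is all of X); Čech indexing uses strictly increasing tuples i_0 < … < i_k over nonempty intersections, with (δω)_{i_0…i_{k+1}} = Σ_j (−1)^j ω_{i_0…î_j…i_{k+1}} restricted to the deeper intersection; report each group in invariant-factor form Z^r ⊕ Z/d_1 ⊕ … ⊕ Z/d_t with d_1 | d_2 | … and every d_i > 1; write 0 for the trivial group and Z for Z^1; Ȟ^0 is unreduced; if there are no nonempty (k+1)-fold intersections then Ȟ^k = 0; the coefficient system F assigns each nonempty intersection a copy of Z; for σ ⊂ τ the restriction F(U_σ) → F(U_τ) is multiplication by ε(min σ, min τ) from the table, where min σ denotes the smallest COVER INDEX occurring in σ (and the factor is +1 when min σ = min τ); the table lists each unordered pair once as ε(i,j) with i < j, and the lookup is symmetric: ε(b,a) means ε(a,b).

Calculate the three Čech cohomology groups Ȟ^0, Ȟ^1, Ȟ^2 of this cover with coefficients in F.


Ȟ^0(U;F) ≅ 0, Ȟ^1(U;F) ≅ Z ⊕ Z/2, Ȟ^2(U;F) ≅ 0

nerve simplices:
  U12={p4} U13={p6} U14={p1} U15={p5} U23={p2} U45={p7}
C dims 5,6; δ0: rk 5, SNF 1^4·2
degree 0: 5−5−0 = 0 → Ȟ^0 ≅ 0
degree 1: 6−0−5 = 1 plus torsion [2] → Ȟ^1 ≅ Z ⊕ Z/2
degree 2: 0−0−0 = 0 → Ȟ^2 ≅ 0
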